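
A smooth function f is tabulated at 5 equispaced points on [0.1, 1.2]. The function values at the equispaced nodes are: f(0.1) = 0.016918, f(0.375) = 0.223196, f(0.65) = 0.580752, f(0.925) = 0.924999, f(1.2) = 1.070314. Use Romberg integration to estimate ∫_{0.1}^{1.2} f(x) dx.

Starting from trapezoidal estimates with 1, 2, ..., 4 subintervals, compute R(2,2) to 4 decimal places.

0.6273

R(0,0) (trapezoid, 1 panel, h=1.1000): 0.597978
R(1,0) (trapezoid, 2 panels, h=0.5500): 0.618402
R(2,0) (trapezoid, 4 panels, h=0.2750): 0.624955
R(1,1) = 0.618402 + (0.618402 − 0.597978)/3 = 0.625210
R(2,1) = 0.624955 + (0.624955 − 0.618402)/3 = 0.627139
R(2,2) = 0.627139 + (0.627139 − 0.625210)/15 = 0.627268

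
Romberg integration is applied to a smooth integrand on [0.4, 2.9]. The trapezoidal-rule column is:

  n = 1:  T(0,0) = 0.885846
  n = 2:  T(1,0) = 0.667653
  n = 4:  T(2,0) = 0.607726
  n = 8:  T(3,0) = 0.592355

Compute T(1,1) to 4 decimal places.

0.5949

T(1,1) = 0.667653 + (0.667653 − 0.885846)/3 = 0.594922
(Column j=1 coincides with Simpson's rule on the same nodes.)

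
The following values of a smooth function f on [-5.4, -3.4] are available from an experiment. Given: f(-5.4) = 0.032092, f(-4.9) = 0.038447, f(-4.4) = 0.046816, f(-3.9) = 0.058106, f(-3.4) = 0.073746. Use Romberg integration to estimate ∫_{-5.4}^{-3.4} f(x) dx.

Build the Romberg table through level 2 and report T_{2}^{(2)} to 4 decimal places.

0.0976

T_{0}^{(0)} (trapezoid, 1 panel, h=2.0000): 0.105838
T_{1}^{(0)} (trapezoid, 2 panels, h=1.0000): 0.099735
T_{2}^{(0)} (trapezoid, 4 panels, h=0.5000): 0.098144
T_{1}^{(1)} = 0.099735 + (0.099735 − 0.105838)/3 = 0.097701
T_{2}^{(1)} = 0.098144 + (0.098144 − 0.099735)/3 = 0.097614
T_{2}^{(2)} = 0.097614 + (0.097614 − 0.097701)/15 = 0.097608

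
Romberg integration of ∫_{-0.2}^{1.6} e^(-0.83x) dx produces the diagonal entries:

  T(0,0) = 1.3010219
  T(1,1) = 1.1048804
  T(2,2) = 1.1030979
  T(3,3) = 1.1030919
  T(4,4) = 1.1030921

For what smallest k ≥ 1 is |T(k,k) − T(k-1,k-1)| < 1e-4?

k = 3

|T(1,1) − T(0,0)| = 0.1961415 ≥ 1e-4
|T(2,2) − T(1,1)| = 0.0017825 ≥ 1e-4
|T(3,3) − T(2,2)| = 0.0000060 < 1e-4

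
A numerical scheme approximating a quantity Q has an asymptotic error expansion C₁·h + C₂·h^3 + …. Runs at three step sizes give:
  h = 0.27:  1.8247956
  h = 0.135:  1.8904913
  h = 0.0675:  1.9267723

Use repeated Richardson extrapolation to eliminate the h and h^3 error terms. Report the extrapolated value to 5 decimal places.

1.96403

First eliminate the h term (factor 2^1 = 2):
  B₁ = (2·1.8904913 − 1.8247956)/1 = 1.9561870
  B₂ = (2·1.9267723 − 1.8904913)/1 = 1.9630533
Then eliminate the h^3 term (factor 2^3 = 8):
  (8·1.9630533 − 1.9561870)/7 = 1.9640342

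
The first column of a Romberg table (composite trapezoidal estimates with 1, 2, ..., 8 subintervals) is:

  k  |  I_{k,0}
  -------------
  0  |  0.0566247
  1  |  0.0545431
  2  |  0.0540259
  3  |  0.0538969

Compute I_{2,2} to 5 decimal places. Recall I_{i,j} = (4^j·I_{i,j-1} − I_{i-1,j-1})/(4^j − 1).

Richardson extrapolation on the trapezoidal column (denominator 4−1=3):
I_{1,1} = (4·0.0545431 − 0.0566247) / 3 = 0.0538492
I_{2,1} = (4·0.0540259 − 0.0545431) / 3 = 0.0538535
I_{2,2} = (16·0.0538535 − 0.0538492) / 15 = 0.0538538

0.05385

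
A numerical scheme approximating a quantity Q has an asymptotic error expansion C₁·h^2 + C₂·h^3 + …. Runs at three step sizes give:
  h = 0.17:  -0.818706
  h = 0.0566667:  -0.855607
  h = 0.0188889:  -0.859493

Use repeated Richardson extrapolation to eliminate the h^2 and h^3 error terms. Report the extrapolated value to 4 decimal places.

First eliminate the h^2 term (factor 3^2 = 9):
  B₁ = (9·(-0.855607) − (-0.818706))/8 = -0.860220
  B₂ = (9·(-0.859493) − (-0.855607))/8 = -0.859979
Then eliminate the h^3 term (factor 3^3 = 27):
  (27·(-0.859979) − (-0.860220))/26 = -0.859970

-0.8600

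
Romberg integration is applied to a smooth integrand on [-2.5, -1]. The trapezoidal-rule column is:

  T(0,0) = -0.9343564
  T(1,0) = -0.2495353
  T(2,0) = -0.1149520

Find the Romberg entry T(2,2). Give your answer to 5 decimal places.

-0.07335

Richardson extrapolation on the trapezoidal column (denominator 4−1=3):
T(1,1) = -0.2495353 + (-0.2495353 − (-0.9343564))/3 = -0.0212616
T(2,1) = -0.1149520 + (-0.1149520 − (-0.2495353))/3 = -0.0700909
T(2,2) = -0.0700909 + (-0.0700909 − (-0.0212616))/15 = -0.0733462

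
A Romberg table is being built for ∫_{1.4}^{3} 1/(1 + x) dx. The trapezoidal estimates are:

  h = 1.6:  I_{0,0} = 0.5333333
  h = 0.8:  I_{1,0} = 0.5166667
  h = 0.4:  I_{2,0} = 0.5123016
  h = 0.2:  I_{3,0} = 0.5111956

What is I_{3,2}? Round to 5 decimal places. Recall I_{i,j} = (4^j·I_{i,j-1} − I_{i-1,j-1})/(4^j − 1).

I_{2,1} = (4·0.5123016 − 0.5166667) / 3 = 0.5108466
I_{3,1} = (4·0.5111956 − 0.5123016) / 3 = 0.5108269
I_{3,2} = (16·0.5108269 − 0.5108466) / 15 = 0.5108256
(Column j=1 coincides with Simpson's rule on the same nodes.)

0.51083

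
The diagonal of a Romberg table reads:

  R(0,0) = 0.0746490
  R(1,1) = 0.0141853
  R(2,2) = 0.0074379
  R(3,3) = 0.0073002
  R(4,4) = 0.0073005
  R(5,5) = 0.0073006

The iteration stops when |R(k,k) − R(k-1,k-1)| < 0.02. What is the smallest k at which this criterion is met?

k = 2

|R(1,1) − R(0,0)| = 0.0604637 ≥ 0.02
|R(2,2) − R(1,1)| = 0.0067474 < 0.02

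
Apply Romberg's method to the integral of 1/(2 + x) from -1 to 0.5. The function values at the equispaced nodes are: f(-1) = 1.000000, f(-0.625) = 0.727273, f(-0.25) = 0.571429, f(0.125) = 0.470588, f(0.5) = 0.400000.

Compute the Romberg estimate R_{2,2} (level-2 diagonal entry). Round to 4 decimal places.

0.9165

R_{0,0} (trapezoid, 1 panel, h=1.5000): 1.050000
R_{1,0} (trapezoid, 2 panels, h=0.7500): 0.953572
R_{2,0} (trapezoid, 4 panels, h=0.3750): 0.925984
R_{1,1} = 0.953572 + (0.953572 − 1.050000)/3 = 0.921429
R_{2,1} = 0.925984 + (0.925984 − 0.953572)/3 = 0.916788
R_{2,2} = 0.916788 + (0.916788 − 0.921429)/15 = 0.916479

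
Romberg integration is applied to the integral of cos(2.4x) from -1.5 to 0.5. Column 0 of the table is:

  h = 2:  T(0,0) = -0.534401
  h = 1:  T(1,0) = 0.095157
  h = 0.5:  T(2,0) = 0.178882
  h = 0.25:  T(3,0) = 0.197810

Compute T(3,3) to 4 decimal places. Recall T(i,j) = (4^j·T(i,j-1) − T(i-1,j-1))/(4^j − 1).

Richardson extrapolation on the trapezoidal column (denominator 4−1=3):
T(1,1) = (4·0.095157 − (-0.534401)) / 3 = 0.305010
T(2,1) = (4·0.178882 − 0.095157) / 3 = 0.206790
T(3,1) = 0.197810 + (0.197810 − 0.178882)/3 = 0.204119
T(2,2) = (16·0.206790 − 0.305010) / 15 = 0.200242
T(3,2) = (16·0.204119 − 0.206790) / 15 = 0.203941
T(3,3) = 0.203941 + (0.203941 − 0.200242)/63 = 0.204000

0.2040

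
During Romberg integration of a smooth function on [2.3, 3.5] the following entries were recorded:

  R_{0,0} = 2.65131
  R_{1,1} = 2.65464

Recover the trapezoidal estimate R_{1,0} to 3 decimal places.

From R_{1,1} = (4·R_{1,0} − R_{0,0})/3, solve for R_{1,0}:
4·R_{1,0} = 3·2.65464 + 2.65131 = 10.61523
R_{1,0} = 2.65381

2.654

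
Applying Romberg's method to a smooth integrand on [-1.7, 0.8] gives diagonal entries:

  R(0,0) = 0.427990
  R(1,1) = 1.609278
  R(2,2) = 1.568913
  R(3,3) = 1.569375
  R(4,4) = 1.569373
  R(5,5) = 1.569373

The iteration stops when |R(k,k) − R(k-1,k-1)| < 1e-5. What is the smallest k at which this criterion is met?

k = 4

|R(1,1) − R(0,0)| = 1.181288 ≥ 1e-5
|R(2,2) − R(1,1)| = 0.040365 ≥ 1e-5
|R(3,3) − R(2,2)| = 0.000462 ≥ 1e-5
|R(4,4) − R(3,3)| = 0.000002 < 1e-5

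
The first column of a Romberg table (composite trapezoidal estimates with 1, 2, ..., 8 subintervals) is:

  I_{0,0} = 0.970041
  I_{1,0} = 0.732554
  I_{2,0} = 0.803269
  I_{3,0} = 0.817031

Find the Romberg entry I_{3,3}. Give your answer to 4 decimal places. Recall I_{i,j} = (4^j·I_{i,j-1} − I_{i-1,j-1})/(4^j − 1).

Richardson extrapolation on the trapezoidal column (denominator 4−1=3):
I_{1,1} = (4·0.732554 − 0.970041) / 3 = 0.653392
I_{2,1} = (4·0.803269 − 0.732554) / 3 = 0.826841
I_{3,1} = (4·0.817031 − 0.803269) / 3 = 0.821618
I_{2,2} = (16·0.826841 − 0.653392) / 15 = 0.838404
I_{3,2} = (16·0.821618 − 0.826841) / 15 = 0.821270
I_{3,3} = 0.821270 + (0.821270 − 0.838404)/63 = 0.820998

0.8210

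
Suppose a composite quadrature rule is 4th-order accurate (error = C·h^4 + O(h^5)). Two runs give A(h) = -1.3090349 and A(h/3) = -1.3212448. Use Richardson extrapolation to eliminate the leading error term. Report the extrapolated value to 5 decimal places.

-1.32140

The leading error scales as h^4; refining by a factor of 3 reduces it by 3^4 = 81.
Extrapolated value = (81·A(h/3) − A(h)) / (81 − 1)
= (81·(-1.3212448) − (-1.3090349)) / 80
= -105.7117939 / 80 = -1.3213974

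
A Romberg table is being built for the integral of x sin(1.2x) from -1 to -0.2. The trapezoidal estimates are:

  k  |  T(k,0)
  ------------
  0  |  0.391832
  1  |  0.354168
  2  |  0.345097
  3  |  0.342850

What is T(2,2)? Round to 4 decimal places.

Richardson extrapolation on the trapezoidal column (denominator 4−1=3):
T(1,1) = 0.354168 + (0.354168 − 0.391832)/3 = 0.341613
T(2,1) = 0.345097 + (0.345097 − 0.354168)/3 = 0.342073
T(2,2) = (16·0.342073 − 0.341613) / 15 = 0.342104
(Column j=1 coincides with Simpson's rule on the same nodes.)

0.3421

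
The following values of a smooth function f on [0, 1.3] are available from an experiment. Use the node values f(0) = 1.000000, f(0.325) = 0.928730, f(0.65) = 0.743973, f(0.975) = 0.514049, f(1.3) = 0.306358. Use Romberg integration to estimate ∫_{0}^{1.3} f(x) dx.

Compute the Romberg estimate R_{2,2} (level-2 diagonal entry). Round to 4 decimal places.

R_{0,0} (trapezoid, 1 panel, h=1.3000): 0.849133
R_{1,0} (trapezoid, 2 panels, h=0.6500): 0.908149
R_{2,0} (trapezoid, 4 panels, h=0.3250): 0.922978
R_{1,1} = 0.908149 + (0.908149 − 0.849133)/3 = 0.927821
R_{2,1} = 0.922978 + (0.922978 − 0.908149)/3 = 0.927921
R_{2,2} = 0.927921 + (0.927921 − 0.927821)/15 = 0.927928

0.9279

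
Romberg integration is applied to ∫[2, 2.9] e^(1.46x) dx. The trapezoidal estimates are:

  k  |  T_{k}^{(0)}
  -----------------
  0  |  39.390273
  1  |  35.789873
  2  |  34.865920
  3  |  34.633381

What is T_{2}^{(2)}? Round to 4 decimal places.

T_{1}^{(1)} = 35.789873 + (35.789873 − 39.390273)/3 = 34.589740
T_{2}^{(1)} = 34.865920 + (34.865920 − 35.789873)/3 = 34.557936
T_{2}^{(2)} = (16·34.557936 − 34.589740) / 15 = 34.555816

34.5558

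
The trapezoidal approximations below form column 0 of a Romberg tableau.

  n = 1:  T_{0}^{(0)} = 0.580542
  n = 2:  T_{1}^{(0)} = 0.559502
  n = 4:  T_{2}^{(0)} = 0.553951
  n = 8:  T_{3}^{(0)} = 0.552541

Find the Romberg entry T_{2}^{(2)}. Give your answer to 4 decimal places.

Richardson extrapolation on the trapezoidal column (denominator 4−1=3):
T_{1}^{(1)} = 0.559502 + (0.559502 − 0.580542)/3 = 0.552489
T_{2}^{(1)} = (4·0.553951 − 0.559502) / 3 = 0.552101
T_{2}^{(2)} = (16·0.552101 − 0.552489) / 15 = 0.552075

0.5521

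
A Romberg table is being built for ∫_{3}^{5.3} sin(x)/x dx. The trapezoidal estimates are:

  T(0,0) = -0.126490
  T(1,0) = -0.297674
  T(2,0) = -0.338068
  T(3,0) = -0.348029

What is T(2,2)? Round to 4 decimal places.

-0.3513

Richardson extrapolation on the trapezoidal column (denominator 4−1=3):
T(1,1) = -0.297674 + (-0.297674 − (-0.126490))/3 = -0.354735
T(2,1) = -0.338068 + (-0.338068 − (-0.297674))/3 = -0.351533
T(2,2) = (16·(-0.351533) − (-0.354735)) / 15 = -0.351320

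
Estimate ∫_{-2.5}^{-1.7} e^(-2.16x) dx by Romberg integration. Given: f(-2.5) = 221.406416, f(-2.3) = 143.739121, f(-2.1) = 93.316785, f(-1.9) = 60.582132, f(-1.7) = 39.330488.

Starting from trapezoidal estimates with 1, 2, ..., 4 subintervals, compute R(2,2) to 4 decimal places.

R(0,0) (trapezoid, 1 panel, h=0.8000): 104.294762
R(1,0) (trapezoid, 2 panels, h=0.4000): 89.474095
R(2,0) (trapezoid, 4 panels, h=0.2000): 85.601298
R(1,1) = 89.474095 + (89.474095 − 104.294762)/3 = 84.533873
R(2,1) = 85.601298 + (85.601298 − 89.474095)/3 = 84.310366
R(2,2) = 84.310366 + (84.310366 − 84.533873)/15 = 84.295466

84.2955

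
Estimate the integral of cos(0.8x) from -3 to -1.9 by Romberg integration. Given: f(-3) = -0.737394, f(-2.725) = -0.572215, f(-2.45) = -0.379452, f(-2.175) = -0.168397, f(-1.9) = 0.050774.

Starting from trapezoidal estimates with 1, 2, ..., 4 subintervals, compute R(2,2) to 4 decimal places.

-0.4041

R(0,0) (trapezoid, 1 panel, h=1.1000): -0.377641
R(1,0) (trapezoid, 2 panels, h=0.5500): -0.397519
R(2,0) (trapezoid, 4 panels, h=0.2750): -0.402428
R(1,1) = -0.397519 + (-0.397519 − (-0.377641))/3 = -0.404145
R(2,1) = -0.402428 + (-0.402428 − (-0.397519))/3 = -0.404064
R(2,2) = -0.404064 + (-0.404064 − (-0.404145))/15 = -0.404059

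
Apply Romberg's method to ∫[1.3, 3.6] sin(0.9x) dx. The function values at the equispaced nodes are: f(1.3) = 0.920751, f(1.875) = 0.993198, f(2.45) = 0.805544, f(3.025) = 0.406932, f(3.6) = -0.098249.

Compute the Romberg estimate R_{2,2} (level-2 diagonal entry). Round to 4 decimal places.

1.5392

R_{0,0} (trapezoid, 1 panel, h=2.3000): 0.945877
R_{1,0} (trapezoid, 2 panels, h=1.1500): 1.399314
R_{2,0} (trapezoid, 4 panels, h=0.5750): 1.504732
R_{1,1} = 1.399314 + (1.399314 − 0.945877)/3 = 1.550460
R_{2,1} = 1.504732 + (1.504732 − 1.399314)/3 = 1.539871
R_{2,2} = 1.539871 + (1.539871 − 1.550460)/15 = 1.539165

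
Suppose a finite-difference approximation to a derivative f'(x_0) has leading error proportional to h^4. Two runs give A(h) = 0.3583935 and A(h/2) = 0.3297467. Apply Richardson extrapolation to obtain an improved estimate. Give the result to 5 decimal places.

Extrapolated value = (16·A(h/2) − A(h)) / (16 − 1)
= (16·0.3297467 − 0.3583935) / 15
= 4.9175537 / 15 = 0.3278369

0.32784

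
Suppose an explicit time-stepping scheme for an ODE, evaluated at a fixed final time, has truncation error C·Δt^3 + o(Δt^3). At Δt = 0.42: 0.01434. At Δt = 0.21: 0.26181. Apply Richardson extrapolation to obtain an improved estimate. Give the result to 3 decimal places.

0.297

Extrapolated value = (8·A(Δt/2) − A(Δt)) / (8 − 1)
= (8·0.26181 − 0.01434) / 7
= 2.08014 / 7 = 0.29716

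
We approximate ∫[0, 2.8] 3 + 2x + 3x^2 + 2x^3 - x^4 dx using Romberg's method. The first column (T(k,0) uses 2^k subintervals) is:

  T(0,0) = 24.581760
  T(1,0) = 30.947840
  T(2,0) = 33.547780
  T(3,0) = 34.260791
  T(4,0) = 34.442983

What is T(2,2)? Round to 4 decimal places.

T(1,1) = (4·30.947840 − 24.581760) / 3 = 33.069867
T(2,1) = 33.547780 + (33.547780 − 30.947840)/3 = 34.414427
T(2,2) = (16·34.414427 − 33.069867) / 15 = 34.504064

34.5041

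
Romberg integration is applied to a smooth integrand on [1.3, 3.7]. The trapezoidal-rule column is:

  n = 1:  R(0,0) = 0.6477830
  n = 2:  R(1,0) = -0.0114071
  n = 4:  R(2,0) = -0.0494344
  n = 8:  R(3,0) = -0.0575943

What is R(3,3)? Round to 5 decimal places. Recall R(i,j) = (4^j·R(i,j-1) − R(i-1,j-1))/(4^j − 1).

-0.06034

Richardson extrapolation on the trapezoidal column (denominator 4−1=3):
R(1,1) = -0.0114071 + (-0.0114071 − 0.6477830)/3 = -0.2311371
R(2,1) = -0.0494344 + (-0.0494344 − (-0.0114071))/3 = -0.0621102
R(3,1) = (4·(-0.0575943) − (-0.0494344)) / 3 = -0.0603143
R(2,2) = -0.0621102 + (-0.0621102 − (-0.2311371))/15 = -0.0508417
R(3,2) = -0.0603143 + (-0.0603143 − (-0.0621102))/15 = -0.0601946
R(3,3) = -0.0601946 + (-0.0601946 − (-0.0508417))/63 = -0.0603431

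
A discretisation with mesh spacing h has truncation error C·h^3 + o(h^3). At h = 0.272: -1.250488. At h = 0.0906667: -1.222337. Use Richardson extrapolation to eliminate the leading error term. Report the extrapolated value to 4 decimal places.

-1.2213

Extrapolated value = (27·A(h/3) − A(h)) / (27 − 1)
= (27·(-1.222337) − (-1.250488)) / 26
= -31.752611 / 26 = -1.221254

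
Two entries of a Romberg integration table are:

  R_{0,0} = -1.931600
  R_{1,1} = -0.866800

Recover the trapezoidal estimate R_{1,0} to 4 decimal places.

-1.1330

From R_{1,1} = (4·R_{1,0} − R_{0,0})/3, solve for R_{1,0}:
4·R_{1,0} = 3·(-0.866800) + (-1.931600) = -4.532000
R_{1,0} = -1.133000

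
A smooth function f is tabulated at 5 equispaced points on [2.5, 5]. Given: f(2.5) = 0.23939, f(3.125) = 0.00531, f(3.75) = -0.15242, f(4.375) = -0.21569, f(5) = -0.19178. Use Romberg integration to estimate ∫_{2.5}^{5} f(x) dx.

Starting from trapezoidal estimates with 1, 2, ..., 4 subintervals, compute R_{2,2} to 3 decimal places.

-0.229

R_{0,0} (trapezoid, 1 panel, h=2.5000): 0.05951
R_{1,0} (trapezoid, 2 panels, h=1.2500): -0.16077
R_{2,0} (trapezoid, 4 panels, h=0.6250): -0.21187
R_{1,1} = -0.16077 + (-0.16077 − 0.05951)/3 = -0.23420
R_{2,1} = -0.21187 + (-0.21187 − (-0.16077))/3 = -0.22890
R_{2,2} = -0.22890 + (-0.22890 − (-0.23420))/15 = -0.22855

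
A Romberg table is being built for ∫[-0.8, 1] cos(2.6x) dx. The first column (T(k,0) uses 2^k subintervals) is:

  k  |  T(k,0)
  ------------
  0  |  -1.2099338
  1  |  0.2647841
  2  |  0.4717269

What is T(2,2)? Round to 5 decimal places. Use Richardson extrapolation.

0.52633

T(1,1) = 0.2647841 + (0.2647841 − (-1.2099338))/3 = 0.7563567
T(2,1) = 0.4717269 + (0.4717269 − 0.2647841)/3 = 0.5407078
T(2,2) = (16·0.5407078 − 0.7563567) / 15 = 0.5263312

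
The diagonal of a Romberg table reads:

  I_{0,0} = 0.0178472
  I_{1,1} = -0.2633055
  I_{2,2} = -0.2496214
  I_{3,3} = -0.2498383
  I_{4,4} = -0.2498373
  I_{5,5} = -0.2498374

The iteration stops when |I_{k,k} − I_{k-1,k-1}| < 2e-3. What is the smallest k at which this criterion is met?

k = 3

|I_{1,1} − I_{0,0}| = 0.2811527 ≥ 2e-3
|I_{2,2} − I_{1,1}| = 0.0136841 ≥ 2e-3
|I_{3,3} − I_{2,2}| = 0.0002169 < 2e-3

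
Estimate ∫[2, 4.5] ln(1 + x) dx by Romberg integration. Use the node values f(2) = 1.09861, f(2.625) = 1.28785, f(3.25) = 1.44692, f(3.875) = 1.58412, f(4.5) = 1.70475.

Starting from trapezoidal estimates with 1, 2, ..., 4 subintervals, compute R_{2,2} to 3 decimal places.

R_{0,0} (trapezoid, 1 panel, h=2.5000): 3.50420
R_{1,0} (trapezoid, 2 panels, h=1.2500): 3.56075
R_{2,0} (trapezoid, 4 panels, h=0.6250): 3.57536
R_{1,1} = 3.56075 + (3.56075 − 3.50420)/3 = 3.57960
R_{2,1} = 3.57536 + (3.57536 − 3.56075)/3 = 3.58023
R_{2,2} = 3.58023 + (3.58023 − 3.57960)/15 = 3.58027

3.580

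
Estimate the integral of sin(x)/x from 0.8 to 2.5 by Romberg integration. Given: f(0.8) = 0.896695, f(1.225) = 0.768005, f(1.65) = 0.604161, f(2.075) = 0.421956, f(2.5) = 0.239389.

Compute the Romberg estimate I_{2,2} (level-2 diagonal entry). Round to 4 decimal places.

1.0064

I_{0,0} (trapezoid, 1 panel, h=1.7000): 0.965671
I_{1,0} (trapezoid, 2 panels, h=0.8500): 0.996373
I_{2,0} (trapezoid, 4 panels, h=0.4250): 1.003920
I_{1,1} = 0.996373 + (0.996373 − 0.965671)/3 = 1.006607
I_{2,1} = 1.003920 + (1.003920 − 0.996373)/3 = 1.006436
I_{2,2} = 1.006436 + (1.006436 − 1.006607)/15 = 1.006425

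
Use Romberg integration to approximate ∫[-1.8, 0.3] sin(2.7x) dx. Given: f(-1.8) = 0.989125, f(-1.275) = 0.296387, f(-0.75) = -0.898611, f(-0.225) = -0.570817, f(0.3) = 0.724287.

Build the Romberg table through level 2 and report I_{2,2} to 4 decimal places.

-0.1767

I_{0,0} (trapezoid, 1 panel, h=2.1000): 1.799083
I_{1,0} (trapezoid, 2 panels, h=1.0500): -0.044000
I_{2,0} (trapezoid, 4 panels, h=0.5250): -0.166076
I_{1,1} = -0.044000 + (-0.044000 − 1.799083)/3 = -0.658361
I_{2,1} = -0.166076 + (-0.166076 − (-0.044000))/3 = -0.206768
I_{2,2} = -0.206768 + (-0.206768 − (-0.658361))/15 = -0.176662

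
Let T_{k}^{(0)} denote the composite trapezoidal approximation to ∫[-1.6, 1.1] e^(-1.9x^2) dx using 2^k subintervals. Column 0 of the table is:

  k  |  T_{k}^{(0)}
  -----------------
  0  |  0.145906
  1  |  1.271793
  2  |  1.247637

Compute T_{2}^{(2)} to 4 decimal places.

T_{1}^{(1)} = 1.271793 + (1.271793 − 0.145906)/3 = 1.647089
T_{2}^{(1)} = 1.247637 + (1.247637 − 1.271793)/3 = 1.239585
T_{2}^{(2)} = (16·1.239585 − 1.647089) / 15 = 1.212418

1.2124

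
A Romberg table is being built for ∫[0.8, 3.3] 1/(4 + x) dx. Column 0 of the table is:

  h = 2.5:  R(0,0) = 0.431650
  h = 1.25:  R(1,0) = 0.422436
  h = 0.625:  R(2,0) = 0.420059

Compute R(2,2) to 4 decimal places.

Richardson extrapolation on the trapezoidal column (denominator 4−1=3):
R(1,1) = 0.422436 + (0.422436 − 0.431650)/3 = 0.419365
R(2,1) = (4·0.420059 − 0.422436) / 3 = 0.419267
R(2,2) = (16·0.419267 − 0.419365) / 15 = 0.419260

0.4193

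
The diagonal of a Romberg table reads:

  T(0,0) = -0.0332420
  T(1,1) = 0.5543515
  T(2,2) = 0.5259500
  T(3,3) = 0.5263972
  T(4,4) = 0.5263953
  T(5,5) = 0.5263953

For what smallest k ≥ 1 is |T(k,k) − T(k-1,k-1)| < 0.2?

|T(1,1) − T(0,0)| = 0.5875935 ≥ 0.2
|T(2,2) − T(1,1)| = 0.0284015 < 0.2

k = 2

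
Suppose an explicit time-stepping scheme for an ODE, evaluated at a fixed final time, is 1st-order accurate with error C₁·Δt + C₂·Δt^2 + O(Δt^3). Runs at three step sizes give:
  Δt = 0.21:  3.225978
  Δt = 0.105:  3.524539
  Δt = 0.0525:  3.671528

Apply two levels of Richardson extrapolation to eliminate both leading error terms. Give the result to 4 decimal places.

3.8170

First eliminate the Δt term (factor 2^1 = 2):
  B₁ = (2·3.524539 − 3.225978)/1 = 3.823100
  B₂ = (2·3.671528 − 3.524539)/1 = 3.818517
Then eliminate the Δt^2 term (factor 2^2 = 4):
  (4·3.818517 − 3.823100)/3 = 3.816989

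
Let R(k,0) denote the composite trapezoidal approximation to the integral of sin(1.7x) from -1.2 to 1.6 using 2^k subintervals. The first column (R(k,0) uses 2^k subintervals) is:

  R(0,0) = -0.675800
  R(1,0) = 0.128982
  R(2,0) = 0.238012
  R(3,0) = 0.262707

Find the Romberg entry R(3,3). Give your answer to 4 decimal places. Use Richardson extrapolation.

Richardson extrapolation on the trapezoidal column (denominator 4−1=3):
R(1,1) = (4·0.128982 − (-0.675800)) / 3 = 0.397243
R(2,1) = (4·0.238012 − 0.128982) / 3 = 0.274355
R(3,1) = (4·0.262707 − 0.238012) / 3 = 0.270939
R(2,2) = (16·0.274355 − 0.397243) / 15 = 0.266162
R(3,2) = 0.270939 + (0.270939 − 0.274355)/15 = 0.270711
R(3,3) = 0.270711 + (0.270711 − 0.266162)/63 = 0.270783

0.2708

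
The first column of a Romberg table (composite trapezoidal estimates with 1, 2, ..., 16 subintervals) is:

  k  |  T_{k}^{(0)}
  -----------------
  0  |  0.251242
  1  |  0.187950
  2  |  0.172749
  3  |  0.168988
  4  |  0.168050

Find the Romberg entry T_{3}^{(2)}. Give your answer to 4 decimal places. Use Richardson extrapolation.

T_{2}^{(1)} = 0.172749 + (0.172749 − 0.187950)/3 = 0.167682
T_{3}^{(1)} = (4·0.168988 − 0.172749) / 3 = 0.167734
T_{3}^{(2)} = 0.167734 + (0.167734 − 0.167682)/15 = 0.167737

0.1677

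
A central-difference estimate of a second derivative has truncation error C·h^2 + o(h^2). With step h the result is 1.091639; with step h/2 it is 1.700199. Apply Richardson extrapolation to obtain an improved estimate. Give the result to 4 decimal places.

The leading error scales as h^2; refining by a factor of 2 reduces it by 2^2 = 4.
Extrapolated value = (4·A(h/2) − A(h)) / (4 − 1)
= (4·1.700199 − 1.091639) / 3
= 5.709157 / 3 = 1.903052

1.9031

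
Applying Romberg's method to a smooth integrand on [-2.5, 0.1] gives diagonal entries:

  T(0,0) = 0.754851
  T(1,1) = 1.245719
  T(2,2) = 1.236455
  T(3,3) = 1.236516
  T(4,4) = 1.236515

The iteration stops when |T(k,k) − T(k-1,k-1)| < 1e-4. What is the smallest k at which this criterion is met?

k = 3

|T(1,1) − T(0,0)| = 0.490868 ≥ 1e-4
|T(2,2) − T(1,1)| = 0.009264 ≥ 1e-4
|T(3,3) − T(2,2)| = 0.000061 < 1e-4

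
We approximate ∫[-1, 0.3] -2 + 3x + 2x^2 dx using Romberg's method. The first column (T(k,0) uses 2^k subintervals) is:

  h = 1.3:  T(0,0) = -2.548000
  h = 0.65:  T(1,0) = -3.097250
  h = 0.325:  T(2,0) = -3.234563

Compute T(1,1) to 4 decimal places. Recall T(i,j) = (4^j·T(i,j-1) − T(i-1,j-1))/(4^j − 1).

Richardson extrapolation on the trapezoidal column (denominator 4−1=3):
T(1,1) = (4·(-3.097250) − (-2.548000)) / 3 = -3.280333

-3.2803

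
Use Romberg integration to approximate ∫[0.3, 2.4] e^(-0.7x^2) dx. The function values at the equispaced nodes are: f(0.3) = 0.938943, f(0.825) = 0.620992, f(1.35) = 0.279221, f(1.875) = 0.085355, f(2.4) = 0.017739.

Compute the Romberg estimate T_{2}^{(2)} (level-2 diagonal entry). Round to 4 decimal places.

0.7618

T_{0}^{(0)} (trapezoid, 1 panel, h=2.1000): 1.004516
T_{1}^{(0)} (trapezoid, 2 panels, h=1.0500): 0.795440
T_{2}^{(0)} (trapezoid, 4 panels, h=0.5250): 0.768552
T_{1}^{(1)} = 0.795440 + (0.795440 − 1.004516)/3 = 0.725748
T_{2}^{(1)} = 0.768552 + (0.768552 − 0.795440)/3 = 0.759589
T_{2}^{(2)} = 0.759589 + (0.759589 − 0.725748)/15 = 0.761845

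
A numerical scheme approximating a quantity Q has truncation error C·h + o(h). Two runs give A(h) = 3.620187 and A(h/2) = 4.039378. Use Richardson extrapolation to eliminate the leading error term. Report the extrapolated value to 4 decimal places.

The leading error scales as h; refining by a factor of 2 reduces it by 2^1 = 2.
Extrapolated value = (2·A(h/2) − A(h)) / (2 − 1)
= (2·4.039378 − 3.620187) / 1
= 4.458569 / 1 = 4.458569

4.4586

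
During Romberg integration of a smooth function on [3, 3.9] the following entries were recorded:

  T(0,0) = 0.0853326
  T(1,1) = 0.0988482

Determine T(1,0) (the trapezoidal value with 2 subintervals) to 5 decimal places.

From T(1,1) = (4·T(1,0) − T(0,0))/3, solve for T(1,0):
4·T(1,0) = 3·0.0988482 + 0.0853326 = 0.3818772
T(1,0) = 0.0954693

0.09547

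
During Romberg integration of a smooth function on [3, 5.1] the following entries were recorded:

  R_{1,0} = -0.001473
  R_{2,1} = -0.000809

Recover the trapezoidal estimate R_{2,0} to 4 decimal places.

-0.0010

From R_{2,1} = (4·R_{2,0} − R_{1,0})/3, solve for R_{2,0}:
4·R_{2,0} = 3·(-0.000809) + (-0.001473) = -0.003900
R_{2,0} = -0.000975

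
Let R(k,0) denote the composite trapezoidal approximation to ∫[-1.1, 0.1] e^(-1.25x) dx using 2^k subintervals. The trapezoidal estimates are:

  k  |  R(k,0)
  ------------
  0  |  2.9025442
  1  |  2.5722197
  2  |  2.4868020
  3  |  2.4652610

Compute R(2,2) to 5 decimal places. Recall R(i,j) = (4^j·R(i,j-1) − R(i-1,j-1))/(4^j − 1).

2.45808

R(1,1) = 2.5722197 + (2.5722197 − 2.9025442)/3 = 2.4621115
R(2,1) = (4·2.4868020 − 2.5722197) / 3 = 2.4583294
R(2,2) = (16·2.4583294 − 2.4621115) / 15 = 2.4580773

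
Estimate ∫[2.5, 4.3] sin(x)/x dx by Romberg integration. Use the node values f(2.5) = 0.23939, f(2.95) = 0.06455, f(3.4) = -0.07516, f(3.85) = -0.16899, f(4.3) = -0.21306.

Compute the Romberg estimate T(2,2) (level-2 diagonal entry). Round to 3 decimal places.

-0.081

T(0,0) (trapezoid, 1 panel, h=1.8000): 0.02370
T(1,0) (trapezoid, 2 panels, h=0.9000): -0.05580
T(2,0) (trapezoid, 4 panels, h=0.4500): -0.07490
T(1,1) = -0.05580 + (-0.05580 − 0.02370)/3 = -0.08230
T(2,1) = -0.07490 + (-0.07490 − (-0.05580))/3 = -0.08127
T(2,2) = -0.08127 + (-0.08127 − (-0.08230))/15 = -0.08120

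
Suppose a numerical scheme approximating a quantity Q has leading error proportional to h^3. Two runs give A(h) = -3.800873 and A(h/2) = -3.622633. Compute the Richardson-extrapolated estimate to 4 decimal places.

-3.5972

The leading error scales as h^3; refining by a factor of 2 reduces it by 2^3 = 8.
Extrapolated value = (8·A(h/2) − A(h)) / (8 − 1)
= (8·(-3.622633) − (-3.800873)) / 7
= -25.180191 / 7 = -3.597170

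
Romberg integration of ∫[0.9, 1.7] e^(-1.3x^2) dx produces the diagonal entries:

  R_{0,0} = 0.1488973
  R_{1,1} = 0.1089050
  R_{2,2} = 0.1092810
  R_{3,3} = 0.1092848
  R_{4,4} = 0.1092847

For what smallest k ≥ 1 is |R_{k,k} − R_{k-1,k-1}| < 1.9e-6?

k = 4

|R_{1,1} − R_{0,0}| = 0.0399923 ≥ 1.9e-6
|R_{2,2} − R_{1,1}| = 0.0003760 ≥ 1.9e-6
|R_{3,3} − R_{2,2}| = 0.0000038 ≥ 1.9e-6
|R_{4,4} − R_{3,3}| = 0.0000001 < 1.9e-6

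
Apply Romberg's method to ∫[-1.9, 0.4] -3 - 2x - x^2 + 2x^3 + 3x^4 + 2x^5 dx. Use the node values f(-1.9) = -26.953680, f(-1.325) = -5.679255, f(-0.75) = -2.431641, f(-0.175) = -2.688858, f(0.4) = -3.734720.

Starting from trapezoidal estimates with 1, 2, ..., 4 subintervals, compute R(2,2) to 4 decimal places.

-13.0788

R(0,0) (trapezoid, 1 panel, h=2.3000): -35.291660
R(1,0) (trapezoid, 2 panels, h=1.1500): -20.442217
R(2,0) (trapezoid, 4 panels, h=0.5750): -15.032774
R(1,1) = -20.442217 + (-20.442217 − (-35.291660))/3 = -15.492403
R(2,1) = -15.032774 + (-15.032774 − (-20.442217))/3 = -13.229626
R(2,2) = -13.229626 + (-13.229626 − (-15.492403))/15 = -13.078774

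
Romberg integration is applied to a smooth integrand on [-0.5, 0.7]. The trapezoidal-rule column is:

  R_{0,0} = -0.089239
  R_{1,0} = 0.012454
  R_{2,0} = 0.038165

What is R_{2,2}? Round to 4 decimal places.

Richardson extrapolation on the trapezoidal column (denominator 4−1=3):
R_{1,1} = (4·0.012454 − (-0.089239)) / 3 = 0.046352
R_{2,1} = 0.038165 + (0.038165 − 0.012454)/3 = 0.046735
R_{2,2} = (16·0.046735 − 0.046352) / 15 = 0.046761

0.0468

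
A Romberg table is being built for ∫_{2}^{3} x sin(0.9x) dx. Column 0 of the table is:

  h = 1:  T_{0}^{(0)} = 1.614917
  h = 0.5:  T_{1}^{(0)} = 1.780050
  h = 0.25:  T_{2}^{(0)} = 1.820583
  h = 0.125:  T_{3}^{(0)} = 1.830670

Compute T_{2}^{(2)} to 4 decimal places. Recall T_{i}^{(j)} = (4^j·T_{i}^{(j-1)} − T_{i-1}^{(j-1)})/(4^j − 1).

1.8340

T_{1}^{(1)} = 1.780050 + (1.780050 − 1.614917)/3 = 1.835094
T_{2}^{(1)} = (4·1.820583 − 1.780050) / 3 = 1.834094
T_{2}^{(2)} = 1.834094 + (1.834094 − 1.835094)/15 = 1.834027
(Column j=1 coincides with Simpson's rule on the same nodes.)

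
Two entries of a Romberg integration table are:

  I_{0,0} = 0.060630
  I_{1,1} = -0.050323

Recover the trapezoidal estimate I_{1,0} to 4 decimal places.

-0.0226

From I_{1,1} = (4·I_{1,0} − I_{0,0})/3, solve for I_{1,0}:
4·I_{1,0} = 3·(-0.050323) + 0.060630 = -0.090339
I_{1,0} = -0.022585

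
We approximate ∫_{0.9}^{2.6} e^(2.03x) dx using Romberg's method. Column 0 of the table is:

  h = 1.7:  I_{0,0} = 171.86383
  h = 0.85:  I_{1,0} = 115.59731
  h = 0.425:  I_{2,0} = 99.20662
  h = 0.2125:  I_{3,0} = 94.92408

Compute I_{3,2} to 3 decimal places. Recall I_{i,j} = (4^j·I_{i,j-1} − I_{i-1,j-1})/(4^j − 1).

I_{2,1} = 99.20662 + (99.20662 − 115.59731)/3 = 93.74306
I_{3,1} = (4·94.92408 − 99.20662) / 3 = 93.49657
I_{3,2} = (16·93.49657 − 93.74306) / 15 = 93.48014

93.480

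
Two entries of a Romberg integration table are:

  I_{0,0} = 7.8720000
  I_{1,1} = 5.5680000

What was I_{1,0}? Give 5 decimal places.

6.14400

From I_{1,1} = (4·I_{1,0} − I_{0,0})/3, solve for I_{1,0}:
4·I_{1,0} = 3·5.5680000 + 7.8720000 = 24.5760000
I_{1,0} = 6.1440000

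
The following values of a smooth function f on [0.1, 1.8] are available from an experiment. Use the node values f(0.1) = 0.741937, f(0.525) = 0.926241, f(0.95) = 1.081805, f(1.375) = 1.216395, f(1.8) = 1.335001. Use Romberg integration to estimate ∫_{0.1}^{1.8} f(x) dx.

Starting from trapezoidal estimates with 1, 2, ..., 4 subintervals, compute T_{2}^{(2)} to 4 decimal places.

T_{0}^{(0)} (trapezoid, 1 panel, h=1.7000): 1.765397
T_{1}^{(0)} (trapezoid, 2 panels, h=0.8500): 1.802233
T_{2}^{(0)} (trapezoid, 4 panels, h=0.4250): 1.811737
T_{1}^{(1)} = 1.802233 + (1.802233 − 1.765397)/3 = 1.814512
T_{2}^{(1)} = 1.811737 + (1.811737 − 1.802233)/3 = 1.814905
T_{2}^{(2)} = 1.814905 + (1.814905 − 1.814512)/15 = 1.814931

1.8149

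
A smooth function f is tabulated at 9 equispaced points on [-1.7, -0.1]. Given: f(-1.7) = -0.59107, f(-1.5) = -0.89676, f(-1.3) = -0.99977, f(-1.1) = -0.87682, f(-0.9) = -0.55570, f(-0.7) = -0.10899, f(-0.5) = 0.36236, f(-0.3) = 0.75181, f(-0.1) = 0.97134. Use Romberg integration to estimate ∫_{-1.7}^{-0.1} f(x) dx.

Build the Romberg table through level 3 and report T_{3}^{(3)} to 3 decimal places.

-0.435

T_{0}^{(0)} (trapezoid, 1 panel, h=1.6000): 0.30422
T_{1}^{(0)} (trapezoid, 2 panels, h=0.8000): -0.29245
T_{2}^{(0)} (trapezoid, 4 panels, h=0.4000): -0.40119
T_{3}^{(0)} (trapezoid, 8 panels, h=0.2000): -0.42675
T_{1}^{(1)} = -0.29245 + (-0.29245 − 0.30422)/3 = -0.49134
T_{2}^{(1)} = -0.40119 + (-0.40119 − (-0.29245))/3 = -0.43744
T_{3}^{(1)} = -0.42675 + (-0.42675 − (-0.40119))/3 = -0.43527
T_{2}^{(2)} = -0.43744 + (-0.43744 − (-0.49134))/15 = -0.43385
T_{3}^{(2)} = -0.43527 + (-0.43527 − (-0.43744))/15 = -0.43513
T_{3}^{(3)} = -0.43513 + (-0.43513 − (-0.43385))/63 = -0.43515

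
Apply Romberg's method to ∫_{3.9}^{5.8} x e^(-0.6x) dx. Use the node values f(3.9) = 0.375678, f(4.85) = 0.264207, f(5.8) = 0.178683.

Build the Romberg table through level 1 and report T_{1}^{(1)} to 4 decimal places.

0.5102

T_{0}^{(0)} (trapezoid, 1 panel, h=1.9000): 0.526643
T_{1}^{(0)} (trapezoid, 2 panels, h=0.9500): 0.514318
T_{1}^{(1)} = 0.514318 + (0.514318 − 0.526643)/3 = 0.510210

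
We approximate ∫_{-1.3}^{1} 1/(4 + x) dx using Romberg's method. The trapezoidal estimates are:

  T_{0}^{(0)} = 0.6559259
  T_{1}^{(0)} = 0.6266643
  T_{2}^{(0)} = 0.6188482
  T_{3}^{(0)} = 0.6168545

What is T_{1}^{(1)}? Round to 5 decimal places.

Richardson extrapolation on the trapezoidal column (denominator 4−1=3):
T_{1}^{(1)} = (4·0.6266643 − 0.6559259) / 3 = 0.6169104

0.61691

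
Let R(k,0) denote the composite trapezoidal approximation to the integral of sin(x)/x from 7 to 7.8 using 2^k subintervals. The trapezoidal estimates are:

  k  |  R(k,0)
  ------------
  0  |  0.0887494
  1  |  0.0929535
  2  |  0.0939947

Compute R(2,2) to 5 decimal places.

0.09434

R(1,1) = 0.0929535 + (0.0929535 − 0.0887494)/3 = 0.0943549
R(2,1) = (4·0.0939947 − 0.0929535) / 3 = 0.0943418
R(2,2) = (16·0.0943418 − 0.0943549) / 15 = 0.0943409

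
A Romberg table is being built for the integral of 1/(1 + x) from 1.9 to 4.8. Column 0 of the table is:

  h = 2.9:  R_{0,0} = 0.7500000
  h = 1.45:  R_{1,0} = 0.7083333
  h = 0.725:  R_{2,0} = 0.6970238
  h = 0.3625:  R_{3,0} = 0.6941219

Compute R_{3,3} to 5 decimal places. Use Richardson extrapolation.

0.69315

Richardson extrapolation on the trapezoidal column (denominator 4−1=3):
R_{1,1} = 0.7083333 + (0.7083333 − 0.7500000)/3 = 0.6944444
R_{2,1} = 0.6970238 + (0.6970238 − 0.7083333)/3 = 0.6932540
R_{3,1} = 0.6941219 + (0.6941219 − 0.6970238)/3 = 0.6931546
R_{2,2} = 0.6932540 + (0.6932540 − 0.6944444)/15 = 0.6931746
R_{3,2} = (16·0.6931546 − 0.6932540) / 15 = 0.6931480
R_{3,3} = (64·0.6931480 − 0.6931746) / 63 = 0.6931476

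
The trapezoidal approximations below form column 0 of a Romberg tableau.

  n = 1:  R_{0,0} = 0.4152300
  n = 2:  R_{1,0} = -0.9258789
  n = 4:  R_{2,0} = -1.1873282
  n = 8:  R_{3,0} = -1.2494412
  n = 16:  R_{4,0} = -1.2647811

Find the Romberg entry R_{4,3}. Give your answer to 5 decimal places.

Richardson extrapolation on the trapezoidal column (denominator 4−1=3):
R_{2,1} = (4·(-1.1873282) − (-0.9258789)) / 3 = -1.2744780
R_{3,1} = (4·(-1.2494412) − (-1.1873282)) / 3 = -1.2701455
R_{4,1} = -1.2647811 + (-1.2647811 − (-1.2494412))/3 = -1.2698944
R_{3,2} = -1.2701455 + (-1.2701455 − (-1.2744780))/15 = -1.2698567
R_{4,2} = -1.2698944 + (-1.2698944 − (-1.2701455))/15 = -1.2698777
R_{4,3} = (64·(-1.2698777) − (-1.2698567)) / 63 = -1.2698780

-1.26988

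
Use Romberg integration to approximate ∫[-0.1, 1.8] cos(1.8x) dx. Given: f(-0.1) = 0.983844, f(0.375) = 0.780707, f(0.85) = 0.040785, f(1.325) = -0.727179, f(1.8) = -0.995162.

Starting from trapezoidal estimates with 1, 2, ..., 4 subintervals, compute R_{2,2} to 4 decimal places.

0.0448

R_{0,0} (trapezoid, 1 panel, h=1.9000): -0.010752
R_{1,0} (trapezoid, 2 panels, h=0.9500): 0.033370
R_{2,0} (trapezoid, 4 panels, h=0.4750): 0.042111
R_{1,1} = 0.033370 + (0.033370 − (-0.010752))/3 = 0.048077
R_{2,1} = 0.042111 + (0.042111 − 0.033370)/3 = 0.045025
R_{2,2} = 0.045025 + (0.045025 − 0.048077)/15 = 0.044822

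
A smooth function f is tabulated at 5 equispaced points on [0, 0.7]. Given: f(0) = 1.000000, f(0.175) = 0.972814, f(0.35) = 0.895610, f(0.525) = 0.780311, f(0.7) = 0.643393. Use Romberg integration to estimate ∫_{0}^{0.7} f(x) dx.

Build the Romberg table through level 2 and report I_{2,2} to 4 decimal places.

I_{0,0} (trapezoid, 1 panel, h=0.7000): 0.575188
I_{1,0} (trapezoid, 2 panels, h=0.3500): 0.601057
I_{2,0} (trapezoid, 4 panels, h=0.1750): 0.607326
I_{1,1} = 0.601057 + (0.601057 − 0.575188)/3 = 0.609680
I_{2,1} = 0.607326 + (0.607326 − 0.601057)/3 = 0.609416
I_{2,2} = 0.609416 + (0.609416 − 0.609680)/15 = 0.609398

0.6094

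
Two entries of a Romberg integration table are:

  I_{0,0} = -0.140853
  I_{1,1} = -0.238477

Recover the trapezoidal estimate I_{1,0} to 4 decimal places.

-0.2141

From I_{1,1} = (4·I_{1,0} − I_{0,0})/3, solve for I_{1,0}:
4·I_{1,0} = 3·(-0.238477) + (-0.140853) = -0.856284
I_{1,0} = -0.214071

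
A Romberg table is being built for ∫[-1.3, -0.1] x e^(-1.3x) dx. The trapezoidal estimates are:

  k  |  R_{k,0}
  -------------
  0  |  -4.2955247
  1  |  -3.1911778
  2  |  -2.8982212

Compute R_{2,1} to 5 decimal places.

Richardson extrapolation on the trapezoidal column (denominator 4−1=3):
R_{2,1} = -2.8982212 + (-2.8982212 − (-3.1911778))/3 = -2.8005690

-2.80057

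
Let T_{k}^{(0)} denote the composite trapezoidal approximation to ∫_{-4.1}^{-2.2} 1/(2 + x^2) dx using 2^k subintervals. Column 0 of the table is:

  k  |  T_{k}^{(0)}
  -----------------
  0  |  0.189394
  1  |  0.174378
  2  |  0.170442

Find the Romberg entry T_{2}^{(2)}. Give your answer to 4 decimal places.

Richardson extrapolation on the trapezoidal column (denominator 4−1=3):
T_{1}^{(1)} = (4·0.174378 − 0.189394) / 3 = 0.169373
T_{2}^{(1)} = 0.170442 + (0.170442 − 0.174378)/3 = 0.169130
T_{2}^{(2)} = 0.169130 + (0.169130 − 0.169373)/15 = 0.169114
(Column j=1 coincides with Simpson's rule on the same nodes.)

0.1691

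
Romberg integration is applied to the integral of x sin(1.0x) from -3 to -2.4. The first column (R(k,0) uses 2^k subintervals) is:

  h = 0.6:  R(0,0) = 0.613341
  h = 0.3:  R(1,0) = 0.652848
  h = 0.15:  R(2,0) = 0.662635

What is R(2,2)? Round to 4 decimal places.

Richardson extrapolation on the trapezoidal column (denominator 4−1=3):
R(1,1) = 0.652848 + (0.652848 − 0.613341)/3 = 0.666017
R(2,1) = (4·0.662635 − 0.652848) / 3 = 0.665897
R(2,2) = 0.665897 + (0.665897 − 0.666017)/15 = 0.665889

0.6659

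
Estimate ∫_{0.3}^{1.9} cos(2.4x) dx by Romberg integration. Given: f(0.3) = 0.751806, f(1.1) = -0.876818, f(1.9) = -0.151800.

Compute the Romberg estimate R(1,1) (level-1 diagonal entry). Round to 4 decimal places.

R(0,0) (trapezoid, 1 panel, h=1.6000): 0.480005
R(1,0) (trapezoid, 2 panels, h=0.8000): -0.461452
R(1,1) = -0.461452 + (-0.461452 − 0.480005)/3 = -0.775271

-0.7753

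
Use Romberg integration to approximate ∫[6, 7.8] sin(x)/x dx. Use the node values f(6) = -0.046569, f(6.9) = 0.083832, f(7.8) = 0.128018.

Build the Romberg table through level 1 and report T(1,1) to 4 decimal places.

T(0,0) (trapezoid, 1 panel, h=1.8000): 0.073304
T(1,0) (trapezoid, 2 panels, h=0.9000): 0.112101
T(1,1) = 0.112101 + (0.112101 − 0.073304)/3 = 0.125033

0.1250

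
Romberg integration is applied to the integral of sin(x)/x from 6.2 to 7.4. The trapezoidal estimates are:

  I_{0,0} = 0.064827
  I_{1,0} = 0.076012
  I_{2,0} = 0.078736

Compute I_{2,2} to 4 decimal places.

0.0796

I_{1,1} = 0.076012 + (0.076012 − 0.064827)/3 = 0.079740
I_{2,1} = 0.078736 + (0.078736 − 0.076012)/3 = 0.079644
I_{2,2} = (16·0.079644 − 0.079740) / 15 = 0.079638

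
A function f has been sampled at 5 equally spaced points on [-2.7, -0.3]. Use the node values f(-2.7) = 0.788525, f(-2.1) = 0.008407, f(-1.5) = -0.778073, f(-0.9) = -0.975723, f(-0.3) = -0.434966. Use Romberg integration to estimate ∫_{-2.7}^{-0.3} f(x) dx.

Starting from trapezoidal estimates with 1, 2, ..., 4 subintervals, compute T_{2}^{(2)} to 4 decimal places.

T_{0}^{(0)} (trapezoid, 1 panel, h=2.4000): 0.424271
T_{1}^{(0)} (trapezoid, 2 panels, h=1.2000): -0.721552
T_{2}^{(0)} (trapezoid, 4 panels, h=0.6000): -0.941166
T_{1}^{(1)} = -0.721552 + (-0.721552 − 0.424271)/3 = -1.103493
T_{2}^{(1)} = -0.941166 + (-0.941166 − (-0.721552))/3 = -1.014371
T_{2}^{(2)} = -1.014371 + (-1.014371 − (-1.103493))/15 = -1.008430

-1.0084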